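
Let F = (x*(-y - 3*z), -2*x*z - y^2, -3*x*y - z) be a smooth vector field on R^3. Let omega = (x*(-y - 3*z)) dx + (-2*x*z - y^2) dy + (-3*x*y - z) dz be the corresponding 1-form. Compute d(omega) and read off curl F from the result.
d(omega) = (-x) dy ∧ dz + (-3*x + 3*y) dz ∧ dx + (x - 2*z) dx ∧ dy; curl F = (-x, -3*x + 3*y, x - 2*z)

d omega = sum_{i<j} (∂f_j/∂x_i - ∂f_i/∂x_j) dx_i ∧ dx_j. Under the identification (dy ∧ dz, dz ∧ dx, dx ∧ dy) ↔ (e_x, e_y, e_z), the coefficients are exactly the components of curl F. Compute:
  ∂R/∂y - ∂Q/∂z = (-3*x) - (-2*x) = -x
  ∂P/∂z - ∂R/∂x = (-3*x) - (-3*y) = -3*x + 3*y
  ∂Q/∂x - ∂P/∂y = (-2*z) - (-x) = x - 2*z.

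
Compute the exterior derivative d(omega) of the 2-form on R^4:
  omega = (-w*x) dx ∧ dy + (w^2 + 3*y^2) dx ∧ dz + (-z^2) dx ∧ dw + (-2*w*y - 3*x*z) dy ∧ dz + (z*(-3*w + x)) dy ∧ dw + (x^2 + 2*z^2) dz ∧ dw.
d(omega) = (-x + z) dx ∧ dy ∧ dw + (-6*y - 3*z) dx ∧ dy ∧ dz + (2*w + 2*x + 2*z) dx ∧ dz ∧ dw + (3*w - x - 2*y) dy ∧ dz ∧ dw

For a 2-form omega = sum_{i<j} g_{ij} dx_i ∧ dx_j, the exterior derivative is
  d(omega) = sum_{i<j} d(g_{ij}) ∧ dx_i ∧ dx_j = sum_{i<j, k} (∂g_{ij}/∂x_k) dx_k ∧ dx_i ∧ dx_j.
Expand each term, using dx_k ∧ dx_i ∧ dx_j = sgn(permutation) dx_{(a)} ∧ dx_{(b)} ∧ dx_{(c)} with (a < b < c) sorted:
  d(-w*x) includes (∂/∂w)(-w*x) dw = (-x) dw, which multiplied by dx ∧ dy gives (-x) dx ∧ dy ∧ dw
  d(w^2 + 3*y^2) includes (∂/∂y)(w^2 + 3*y^2) dy = (6*y) dy, which multiplied by dx ∧ dz gives (-6*y) dx ∧ dy ∧ dz
  d(w^2 + 3*y^2) includes (∂/∂w)(w^2 + 3*y^2) dw = (2*w) dw, which multiplied by dx ∧ dz gives (2*w) dx ∧ dz ∧ dw
  d(-z^2) includes (∂/∂z)(-z^2) dz = (-2*z) dz, which multiplied by dx ∧ dw gives (2*z) dx ∧ dz ∧ dw
  d(-2*w*y - 3*x*z) includes (∂/∂x)(-2*w*y - 3*x*z) dx = (-3*z) dx, which multiplied by dy ∧ dz gives (-3*z) dx ∧ dy ∧ dz
  d(-2*w*y - 3*x*z) includes (∂/∂w)(-2*w*y - 3*x*z) dw = (-2*y) dw, which multiplied by dy ∧ dz gives (-2*y) dy ∧ dz ∧ dw
  d(z*(-3*w + x)) includes (∂/∂x)(z*(-3*w + x)) dx = (z) dx, which multiplied by dy ∧ dw gives (z) dx ∧ dy ∧ dw
  d(z*(-3*w + x)) includes (∂/∂z)(z*(-3*w + x)) dz = (-3*w + x) dz, which multiplied by dy ∧ dw gives (3*w - x) dy ∧ dz ∧ dw
  d(x^2 + 2*z^2) includes (∂/∂x)(x^2 + 2*z^2) dx = (2*x) dx, which multiplied by dz ∧ dw gives (2*x) dx ∧ dz ∧ dw
Collecting like 3-forms: d(omega) = (-x + z) dx ∧ dy ∧ dw + (-6*y - 3*z) dx ∧ dy ∧ dz + (2*w + 2*x + 2*z) dx ∧ dz ∧ dw + (3*w - x - 2*y) dy ∧ dz ∧ dw.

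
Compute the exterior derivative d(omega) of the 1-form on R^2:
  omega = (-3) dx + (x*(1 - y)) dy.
d(omega) = (1 - y) dx ∧ dy

For a 1-form omega = sum_i f_i dx_i, the exterior derivative is
  d(omega) = sum_{i < j} (∂f_j/∂x_i - ∂f_i/∂x_j) dx_i ∧ dx_j.
  coefficient of dx ∧ dy: ∂f_2/∂x - ∂f_1/∂y = ∂(x*(1 - y))/∂x - ∂(-3)/∂y = 1 - y
Assembling: d(omega) = (1 - y) dx ∧ dy.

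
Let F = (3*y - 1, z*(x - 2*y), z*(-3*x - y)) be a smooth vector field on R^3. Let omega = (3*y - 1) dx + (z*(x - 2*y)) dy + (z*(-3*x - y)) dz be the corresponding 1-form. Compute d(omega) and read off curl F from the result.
d(omega) = (-x + 2*y - z) dy ∧ dz + (3*z) dz ∧ dx + (z - 3) dx ∧ dy; curl F = (-x + 2*y - z, 3*z, z - 3)

d omega = sum_{i<j} (∂f_j/∂x_i - ∂f_i/∂x_j) dx_i ∧ dx_j. Under the identification (dy ∧ dz, dz ∧ dx, dx ∧ dy) ↔ (e_x, e_y, e_z), the coefficients are exactly the components of curl F. Compute:
  ∂R/∂y - ∂Q/∂z = (-z) - (x - 2*y) = -x + 2*y - z
  ∂P/∂z - ∂R/∂x = (0) - (-3*z) = 3*z
  ∂Q/∂x - ∂P/∂y = (z) - (3) = z - 3.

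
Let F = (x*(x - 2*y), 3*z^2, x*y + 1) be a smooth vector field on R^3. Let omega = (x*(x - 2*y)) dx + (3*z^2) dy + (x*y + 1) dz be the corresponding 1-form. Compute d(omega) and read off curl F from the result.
d(omega) = (x - 6*z) dy ∧ dz + (-y) dz ∧ dx + (2*x) dx ∧ dy; curl F = (x - 6*z, -y, 2*x)

d omega = sum_{i<j} (∂f_j/∂x_i - ∂f_i/∂x_j) dx_i ∧ dx_j. Under the identification (dy ∧ dz, dz ∧ dx, dx ∧ dy) ↔ (e_x, e_y, e_z), the coefficients are exactly the components of curl F. Compute:
  ∂R/∂y - ∂Q/∂z = (x) - (6*z) = x - 6*z
  ∂P/∂z - ∂R/∂x = (0) - (y) = -y
  ∂Q/∂x - ∂P/∂y = (0) - (-2*x) = 2*x.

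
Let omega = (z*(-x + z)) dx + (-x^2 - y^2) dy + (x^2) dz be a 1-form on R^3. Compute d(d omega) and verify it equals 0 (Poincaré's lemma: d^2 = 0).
d(d omega) = 0

Step 1: d omega = sum_{i<j} (∂f_j/∂x_i - ∂f_i/∂x_j) dx_i ∧ dx_j:
  coeff of dx ∧ dy: -2*x
  coeff of dx ∧ dz: 3*x - 2*z
  coeff of dy ∧ dz: 0
Step 2: Apply d again to each 2-form coefficient. The only possible 3-form in R^3 is dx ∧ dy ∧ dz, with coefficient
  ∂(coeff of dy∧dz)/∂x - ∂(coeff of dx∧dz)/∂y + ∂(coeff of dx∧dy)/∂z
  = ∂/∂x (0) - ∂/∂y (3*x - 2*z) + ∂/∂z (-2*x).
Each of these terms simplifies to sums of mixed partials that cancel in pairs. The result is 0 (by equality of mixed partials for smooth functions — Schwarz / Clairaut).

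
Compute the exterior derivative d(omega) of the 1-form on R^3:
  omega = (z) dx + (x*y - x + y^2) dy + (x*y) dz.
d(omega) = (y - 1) dx ∧ dy + (y - 1) dx ∧ dz + (x) dy ∧ dz

For a 1-form omega = sum_i f_i dx_i, the exterior derivative is
  d(omega) = sum_{i < j} (∂f_j/∂x_i - ∂f_i/∂x_j) dx_i ∧ dx_j.
  coefficient of dx ∧ dy: ∂f_2/∂x - ∂f_1/∂y = ∂(x*y - x + y^2)/∂x - ∂(z)/∂y = y - 1
  coefficient of dx ∧ dz: ∂f_3/∂x - ∂f_1/∂z = ∂(x*y)/∂x - ∂(z)/∂z = y - 1
  coefficient of dy ∧ dz: ∂f_3/∂y - ∂f_2/∂z = ∂(x*y)/∂y - ∂(x*y - x + y^2)/∂z = x
Assembling: d(omega) = (y - 1) dx ∧ dy + (y - 1) dx ∧ dz + (x) dy ∧ dz.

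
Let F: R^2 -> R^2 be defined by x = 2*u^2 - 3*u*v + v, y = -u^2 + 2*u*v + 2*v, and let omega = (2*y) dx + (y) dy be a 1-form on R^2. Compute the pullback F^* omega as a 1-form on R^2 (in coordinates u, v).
F^* omega = (-6*u^3 + 16*u^2*v - 8*u*v^2 + 12*u*v - 8*v^2) du + (4*u^3 - 8*u^2*v - 4*u^2 + 8*v) dv

Using F^*(f dg) = (f ∘ F) d(g ∘ F), substitute each coordinate x_i by F_i(u, v) in f_i, and replace dx_i by d F_i = (∂F_i/∂u) du + (∂F_i/∂v) dv.
  For the x component: f_1(F) = -2*u^2 + 4*u*v + 4*v; d F_1 = (4*u - 3*v) du + (1 - 3*u) dv
  For the y component: f_2(F) = -u^2 + 2*u*v + 2*v; d F_2 = (-2*u + 2*v) du + (2*u + 2) dv
Combining and collecting du, dv coefficients:
  coeff of du: -6*u^3 + 16*u^2*v - 8*u*v^2 + 12*u*v - 8*v^2
  coeff of dv: 4*u^3 - 8*u^2*v - 4*u^2 + 8*v
F^* omega = (-6*u^3 + 16*u^2*v - 8*u*v^2 + 12*u*v - 8*v^2) du + (4*u^3 - 8*u^2*v - 4*u^2 + 8*v) dv.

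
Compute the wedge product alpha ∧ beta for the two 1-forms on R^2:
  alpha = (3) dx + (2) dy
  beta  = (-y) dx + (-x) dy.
alpha ∧ beta = (-3*x + 2*y) dx ∧ dy

Distribute the wedge, using dx_i ∧ dx_j = -dx_j ∧ dx_i and dx_i ∧ dx_i = 0. For each pair (i, j) with i < j, the coefficient of dx_i ∧ dx_j in alpha ∧ beta is (alpha_i * beta_j - alpha_j * beta_i). Collecting: alpha ∧ beta = (-3*x + 2*y) dx ∧ dy.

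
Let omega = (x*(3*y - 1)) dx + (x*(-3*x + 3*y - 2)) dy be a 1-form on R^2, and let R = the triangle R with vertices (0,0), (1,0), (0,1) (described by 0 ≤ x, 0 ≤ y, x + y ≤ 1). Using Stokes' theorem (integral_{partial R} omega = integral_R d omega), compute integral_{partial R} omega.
integral_(partial R) omega = -2

Stokes: integral_partial_R omega = integral_R d omega with d omega = (∂Q/∂x - ∂P/∂y) dx ∧ dy.
  ∂Q/∂x = -6*x + 3*y - 2
  ∂P/∂y = 3*x
  integrand = ∂Q/∂x - ∂P/∂y = -9*x + 3*y - 2.
Integrating over R: integral_0^1 integral_0^{1-x} (-9*x + 3*y - 2) dy dx = -2.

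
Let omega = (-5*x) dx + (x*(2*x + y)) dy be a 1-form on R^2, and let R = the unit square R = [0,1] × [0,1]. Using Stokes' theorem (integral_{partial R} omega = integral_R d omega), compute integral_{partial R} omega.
integral_(partial R) omega = 5/2

Stokes: integral_partial_R omega = integral_R d omega with d omega = (∂Q/∂x - ∂P/∂y) dx ∧ dy.
  ∂Q/∂x = 4*x + y
  ∂P/∂y = 0
  integrand = ∂Q/∂x - ∂P/∂y = 4*x + y.
Integrating over R: integral_0^1 integral_0^1 (4*x + y) dx dy = 5/2.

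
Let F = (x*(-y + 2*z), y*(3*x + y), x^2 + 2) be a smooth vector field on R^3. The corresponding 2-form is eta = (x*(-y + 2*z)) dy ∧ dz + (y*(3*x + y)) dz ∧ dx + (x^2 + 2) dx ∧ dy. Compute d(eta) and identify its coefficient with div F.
d(eta) = (3*x + y + 2*z) dx ∧ dy ∧ dz; div F = 3*x + y + 2*z

For a 2-form in R^3 of the form above, applying d gives a 3-form with coefficient ∂P/∂x + ∂Q/∂y + ∂R/∂z:
  ∂P/∂x = -y + 2*z
  ∂Q/∂y = 3*x + 2*y
  ∂R/∂z = 0
Sum = 3*x + y + 2*z, which is exactly div F.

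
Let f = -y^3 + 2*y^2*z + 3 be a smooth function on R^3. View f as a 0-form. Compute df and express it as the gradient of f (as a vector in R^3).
df = (0) dx + (y*(-3*y + 4*z)) dy + (2*y^2) dz; grad f = (0, y*(-3*y + 4*z), 2*y^2)

For a 0-form f, d f = (∂f/∂x) dx + (∂f/∂y) dy + (∂f/∂z) dz. The components of the vector representation are exactly the entries of grad f in Cartesian coordinates:
  ∂f/∂x = 0
  ∂f/∂y = y*(-3*y + 4*z)
  ∂f/∂z = 2*y^2.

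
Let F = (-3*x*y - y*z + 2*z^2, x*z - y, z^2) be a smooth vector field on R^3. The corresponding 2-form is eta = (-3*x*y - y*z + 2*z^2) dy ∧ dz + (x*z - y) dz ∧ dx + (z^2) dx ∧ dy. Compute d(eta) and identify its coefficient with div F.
d(eta) = (-3*y + 2*z - 1) dx ∧ dy ∧ dz; div F = -3*y + 2*z - 1

For a 2-form in R^3 of the form above, applying d gives a 3-form with coefficient ∂P/∂x + ∂Q/∂y + ∂R/∂z:
  ∂P/∂x = -3*y
  ∂Q/∂y = -1
  ∂R/∂z = 2*z
Sum = -3*y + 2*z - 1, which is exactly div F.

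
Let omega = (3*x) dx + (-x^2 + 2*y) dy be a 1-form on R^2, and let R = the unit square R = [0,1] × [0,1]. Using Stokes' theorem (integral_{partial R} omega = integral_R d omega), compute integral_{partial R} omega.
integral_(partial R) omega = -1

Stokes: integral_partial_R omega = integral_R d omega with d omega = (∂Q/∂x - ∂P/∂y) dx ∧ dy.
  ∂Q/∂x = -2*x
  ∂P/∂y = 0
  integrand = ∂Q/∂x - ∂P/∂y = -2*x.
Integrating over R: integral_0^1 integral_0^1 (-2*x) dx dy = -1.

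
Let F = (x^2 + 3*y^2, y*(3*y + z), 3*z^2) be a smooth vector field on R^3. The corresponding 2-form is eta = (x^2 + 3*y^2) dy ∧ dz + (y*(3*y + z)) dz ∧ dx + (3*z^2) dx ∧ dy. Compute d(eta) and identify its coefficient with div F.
d(eta) = (2*x + 6*y + 7*z) dx ∧ dy ∧ dz; div F = 2*x + 6*y + 7*z

For a 2-form in R^3 of the form above, applying d gives a 3-form with coefficient ∂P/∂x + ∂Q/∂y + ∂R/∂z:
  ∂P/∂x = 2*x
  ∂Q/∂y = 6*y + z
  ∂R/∂z = 6*z
Sum = 2*x + 6*y + 7*z, which is exactly div F.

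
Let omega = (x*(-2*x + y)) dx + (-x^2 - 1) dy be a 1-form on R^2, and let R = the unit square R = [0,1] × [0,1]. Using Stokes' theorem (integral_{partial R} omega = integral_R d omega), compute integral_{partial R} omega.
integral_(partial R) omega = -3/2

Stokes: integral_partial_R omega = integral_R d omega with d omega = (∂Q/∂x - ∂P/∂y) dx ∧ dy.
  ∂Q/∂x = -2*x
  ∂P/∂y = x
  integrand = ∂Q/∂x - ∂P/∂y = -3*x.
Integrating over R: integral_0^1 integral_0^1 (-3*x) dx dy = -3/2.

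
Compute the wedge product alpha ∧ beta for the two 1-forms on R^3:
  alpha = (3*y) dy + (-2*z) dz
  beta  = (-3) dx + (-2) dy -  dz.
alpha ∧ beta = (9*y) dx ∧ dy + (-3*y - 4*z) dy ∧ dz + (-6*z) dx ∧ dz

Distribute the wedge, using dx_i ∧ dx_j = -dx_j ∧ dx_i and dx_i ∧ dx_i = 0. For each pair (i, j) with i < j, the coefficient of dx_i ∧ dx_j in alpha ∧ beta is (alpha_i * beta_j - alpha_j * beta_i). Collecting: alpha ∧ beta = (9*y) dx ∧ dy + (-3*y - 4*z) dy ∧ dz + (-6*z) dx ∧ dz.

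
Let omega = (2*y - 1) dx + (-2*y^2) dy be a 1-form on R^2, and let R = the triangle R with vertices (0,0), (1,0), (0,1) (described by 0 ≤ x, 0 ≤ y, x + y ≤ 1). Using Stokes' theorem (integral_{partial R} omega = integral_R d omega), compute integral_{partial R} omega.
integral_(partial R) omega = -1

Stokes: integral_partial_R omega = integral_R d omega with d omega = (∂Q/∂x - ∂P/∂y) dx ∧ dy.
  ∂Q/∂x = 0
  ∂P/∂y = 2
  integrand = ∂Q/∂x - ∂P/∂y = -2.
Integrating over R: integral_0^1 integral_0^{1-x} (-2) dy dx = -1.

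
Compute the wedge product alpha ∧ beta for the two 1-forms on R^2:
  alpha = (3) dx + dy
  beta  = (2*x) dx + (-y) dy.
alpha ∧ beta = (-2*x - 3*y) dx ∧ dy

Distribute the wedge, using dx_i ∧ dx_j = -dx_j ∧ dx_i and dx_i ∧ dx_i = 0. For each pair (i, j) with i < j, the coefficient of dx_i ∧ dx_j in alpha ∧ beta is (alpha_i * beta_j - alpha_j * beta_i). Collecting: alpha ∧ beta = (-2*x - 3*y) dx ∧ dy.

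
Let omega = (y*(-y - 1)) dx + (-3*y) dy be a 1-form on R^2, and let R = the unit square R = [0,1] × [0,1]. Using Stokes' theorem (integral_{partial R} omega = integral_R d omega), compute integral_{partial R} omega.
integral_(partial R) omega = 2

Stokes: integral_partial_R omega = integral_R d omega with d omega = (∂Q/∂x - ∂P/∂y) dx ∧ dy.
  ∂Q/∂x = 0
  ∂P/∂y = -2*y - 1
  integrand = ∂Q/∂x - ∂P/∂y = 2*y + 1.
Integrating over R: integral_0^1 integral_0^1 (2*y + 1) dx dy = 2.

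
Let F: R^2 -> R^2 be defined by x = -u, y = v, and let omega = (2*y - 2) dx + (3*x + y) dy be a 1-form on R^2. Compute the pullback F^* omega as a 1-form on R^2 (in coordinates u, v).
F^* omega = (2 - 2*v) du + (-3*u + v) dv

Using F^*(f dg) = (f ∘ F) d(g ∘ F), substitute each coordinate x_i by F_i(u, v) in f_i, and replace dx_i by d F_i = (∂F_i/∂u) du + (∂F_i/∂v) dv.
  For the x component: f_1(F) = 2*v - 2; d F_1 = (-1) du + (0) dv
  For the y component: f_2(F) = -3*u + v; d F_2 = (0) du + (1) dv
Combining and collecting du, dv coefficients:
  coeff of du: 2 - 2*v
  coeff of dv: -3*u + v
F^* omega = (2 - 2*v) du + (-3*u + v) dv.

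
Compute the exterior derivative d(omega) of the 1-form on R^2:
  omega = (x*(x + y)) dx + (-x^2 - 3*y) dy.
d(omega) = (-3*x) dx ∧ dy

For a 1-form omega = sum_i f_i dx_i, the exterior derivative is
  d(omega) = sum_{i < j} (∂f_j/∂x_i - ∂f_i/∂x_j) dx_i ∧ dx_j.
  coefficient of dx ∧ dy: ∂f_2/∂x - ∂f_1/∂y = ∂(-x^2 - 3*y)/∂x - ∂(x*(x + y))/∂y = -3*x
Assembling: d(omega) = (-3*x) dx ∧ dy.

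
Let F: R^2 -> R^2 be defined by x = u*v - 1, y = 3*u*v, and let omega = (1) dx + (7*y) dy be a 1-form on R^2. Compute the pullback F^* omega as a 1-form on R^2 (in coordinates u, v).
F^* omega = (v*(63*u*v + 1)) du + (u*(63*u*v + 1)) dv

Using F^*(f dg) = (f ∘ F) d(g ∘ F), substitute each coordinate x_i by F_i(u, v) in f_i, and replace dx_i by d F_i = (∂F_i/∂u) du + (∂F_i/∂v) dv.
  For the x component: f_1(F) = 1; d F_1 = (v) du + (u) dv
  For the y component: f_2(F) = 21*u*v; d F_2 = (3*v) du + (3*u) dv
Combining and collecting du, dv coefficients:
  coeff of du: v*(63*u*v + 1)
  coeff of dv: u*(63*u*v + 1)
F^* omega = (v*(63*u*v + 1)) du + (u*(63*u*v + 1)) dv.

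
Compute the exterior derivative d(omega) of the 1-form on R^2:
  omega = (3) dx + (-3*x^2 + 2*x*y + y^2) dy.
d(omega) = (-6*x + 2*y) dx ∧ dy

For a 1-form omega = sum_i f_i dx_i, the exterior derivative is
  d(omega) = sum_{i < j} (∂f_j/∂x_i - ∂f_i/∂x_j) dx_i ∧ dx_j.
  coefficient of dx ∧ dy: ∂f_2/∂x - ∂f_1/∂y = ∂(-3*x^2 + 2*x*y + y^2)/∂x - ∂(3)/∂y = -6*x + 2*y
Assembling: d(omega) = (-6*x + 2*y) dx ∧ dy.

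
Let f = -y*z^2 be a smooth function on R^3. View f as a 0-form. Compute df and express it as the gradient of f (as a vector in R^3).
df = (0) dx + (-z^2) dy + (-2*y*z) dz; grad f = (0, -z^2, -2*y*z)

For a 0-form f, d f = (∂f/∂x) dx + (∂f/∂y) dy + (∂f/∂z) dz. The components of the vector representation are exactly the entries of grad f in Cartesian coordinates:
  ∂f/∂x = 0
  ∂f/∂y = -z^2
  ∂f/∂z = -2*y*z.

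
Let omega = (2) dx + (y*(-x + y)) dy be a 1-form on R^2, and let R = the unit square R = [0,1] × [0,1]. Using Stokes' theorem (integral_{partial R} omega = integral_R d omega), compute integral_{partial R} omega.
integral_(partial R) omega = -1/2

Stokes: integral_partial_R omega = integral_R d omega with d omega = (∂Q/∂x - ∂P/∂y) dx ∧ dy.
  ∂Q/∂x = -y
  ∂P/∂y = 0
  integrand = ∂Q/∂x - ∂P/∂y = -y.
Integrating over R: integral_0^1 integral_0^1 (-y) dx dy = -1/2.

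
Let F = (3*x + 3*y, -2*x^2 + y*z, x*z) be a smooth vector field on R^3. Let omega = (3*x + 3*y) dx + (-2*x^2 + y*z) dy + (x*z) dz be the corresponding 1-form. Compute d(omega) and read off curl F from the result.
d(omega) = (-y) dy ∧ dz + (-z) dz ∧ dx + (-4*x - 3) dx ∧ dy; curl F = (-y, -z, -4*x - 3)

d omega = sum_{i<j} (∂f_j/∂x_i - ∂f_i/∂x_j) dx_i ∧ dx_j. Under the identification (dy ∧ dz, dz ∧ dx, dx ∧ dy) ↔ (e_x, e_y, e_z), the coefficients are exactly the components of curl F. Compute:
  ∂R/∂y - ∂Q/∂z = (0) - (y) = -y
  ∂P/∂z - ∂R/∂x = (0) - (z) = -z
  ∂Q/∂x - ∂P/∂y = (-4*x) - (3) = -4*x - 3.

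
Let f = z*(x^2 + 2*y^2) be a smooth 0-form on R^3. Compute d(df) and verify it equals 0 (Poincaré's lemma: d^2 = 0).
d(df) = 0

Step 1: df = sum_i (∂f/∂x_i) dx_i = (2*x*z) dx + (4*y*z) dy + (x^2 + 2*y^2) dz.
Step 2: Apply d again. Using the 1-form formula, the coefficient of dx ∧ dy in d(df) is ∂^2 f/∂x ∂y - ∂^2 f/∂y ∂x = (0) - (0) = 0 (equality of mixed partials for smooth f).
Similarly for dx ∧ dz and dy ∧ dz — all coefficients vanish. So d(df) = 0.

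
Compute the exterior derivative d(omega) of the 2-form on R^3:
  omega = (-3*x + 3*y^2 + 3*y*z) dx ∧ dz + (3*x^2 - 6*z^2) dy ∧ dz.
d(omega) = (6*x - 6*y - 3*z) dx ∧ dy ∧ dz

For a 2-form omega = sum_{i<j} g_{ij} dx_i ∧ dx_j, the exterior derivative is
  d(omega) = sum_{i<j} d(g_{ij}) ∧ dx_i ∧ dx_j = sum_{i<j, k} (∂g_{ij}/∂x_k) dx_k ∧ dx_i ∧ dx_j.
Expand each term, using dx_k ∧ dx_i ∧ dx_j = sgn(permutation) dx_{(a)} ∧ dx_{(b)} ∧ dx_{(c)} with (a < b < c) sorted:
  d(-3*x + 3*y^2 + 3*y*z) includes (∂/∂y)(-3*x + 3*y^2 + 3*y*z) dy = (6*y + 3*z) dy, which multiplied by dx ∧ dz gives (-6*y - 3*z) dx ∧ dy ∧ dz
  d(3*x^2 - 6*z^2) includes (∂/∂x)(3*x^2 - 6*z^2) dx = (6*x) dx, which multiplied by dy ∧ dz gives (6*x) dx ∧ dy ∧ dz
Collecting like 3-forms: d(omega) = (6*x - 6*y - 3*z) dx ∧ dy ∧ dz.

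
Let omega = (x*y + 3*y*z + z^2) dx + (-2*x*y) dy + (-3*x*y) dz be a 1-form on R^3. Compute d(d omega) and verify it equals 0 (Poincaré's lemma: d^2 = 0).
d(d omega) = 0

Step 1: d omega = sum_{i<j} (∂f_j/∂x_i - ∂f_i/∂x_j) dx_i ∧ dx_j:
  coeff of dx ∧ dy: -x - 2*y - 3*z
  coeff of dx ∧ dz: -6*y - 2*z
  coeff of dy ∧ dz: -3*x
Step 2: Apply d again to each 2-form coefficient. The only possible 3-form in R^3 is dx ∧ dy ∧ dz, with coefficient
  ∂(coeff of dy∧dz)/∂x - ∂(coeff of dx∧dz)/∂y + ∂(coeff of dx∧dy)/∂z
  = ∂/∂x (-3*x) - ∂/∂y (-6*y - 2*z) + ∂/∂z (-x - 2*y - 3*z).
Each of these terms simplifies to sums of mixed partials that cancel in pairs. The result is 0 (by equality of mixed partials for smooth functions — Schwarz / Clairaut).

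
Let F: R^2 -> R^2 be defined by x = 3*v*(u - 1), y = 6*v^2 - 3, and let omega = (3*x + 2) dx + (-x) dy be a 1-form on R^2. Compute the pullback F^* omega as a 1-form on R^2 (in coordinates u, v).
F^* omega = (3*v*(9*u*v - 9*v + 2)) du + (27*u^2*v - 36*u*v^2 - 54*u*v + 6*u + 36*v^2 + 27*v - 6) dv

Using F^*(f dg) = (f ∘ F) d(g ∘ F), substitute each coordinate x_i by F_i(u, v) in f_i, and replace dx_i by d F_i = (∂F_i/∂u) du + (∂F_i/∂v) dv.
  For the x component: f_1(F) = 9*u*v - 9*v + 2; d F_1 = (3*v) du + (3*u - 3) dv
  For the y component: f_2(F) = 3*v*(1 - u); d F_2 = (0) du + (12*v) dv
Combining and collecting du, dv coefficients:
  coeff of du: 3*v*(9*u*v - 9*v + 2)
  coeff of dv: 27*u^2*v - 36*u*v^2 - 54*u*v + 6*u + 36*v^2 + 27*v - 6
F^* omega = (3*v*(9*u*v - 9*v + 2)) du + (27*u^2*v - 36*u*v^2 - 54*u*v + 6*u + 36*v^2 + 27*v - 6) dv.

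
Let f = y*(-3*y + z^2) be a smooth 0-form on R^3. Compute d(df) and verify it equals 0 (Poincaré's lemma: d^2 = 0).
d(df) = 0

Step 1: df = sum_i (∂f/∂x_i) dx_i = (0) dx + (-6*y + z^2) dy + (2*y*z) dz.
Step 2: Apply d again. Using the 1-form formula, the coefficient of dx ∧ dy in d(df) is ∂^2 f/∂x ∂y - ∂^2 f/∂y ∂x = (0) - (0) = 0 (equality of mixed partials for smooth f).
Similarly for dx ∧ dz and dy ∧ dz — all coefficients vanish. So d(df) = 0.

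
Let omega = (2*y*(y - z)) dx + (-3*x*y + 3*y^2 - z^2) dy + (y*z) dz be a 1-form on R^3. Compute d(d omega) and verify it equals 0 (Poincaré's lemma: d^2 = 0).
d(d omega) = 0

Step 1: d omega = sum_{i<j} (∂f_j/∂x_i - ∂f_i/∂x_j) dx_i ∧ dx_j:
  coeff of dx ∧ dy: -7*y + 2*z
  coeff of dx ∧ dz: 2*y
  coeff of dy ∧ dz: 3*z
Step 2: Apply d again to each 2-form coefficient. The only possible 3-form in R^3 is dx ∧ dy ∧ dz, with coefficient
  ∂(coeff of dy∧dz)/∂x - ∂(coeff of dx∧dz)/∂y + ∂(coeff of dx∧dy)/∂z
  = ∂/∂x (3*z) - ∂/∂y (2*y) + ∂/∂z (-7*y + 2*z).
Each of these terms simplifies to sums of mixed partials that cancel in pairs. The result is 0 (by equality of mixed partials for smooth functions — Schwarz / Clairaut).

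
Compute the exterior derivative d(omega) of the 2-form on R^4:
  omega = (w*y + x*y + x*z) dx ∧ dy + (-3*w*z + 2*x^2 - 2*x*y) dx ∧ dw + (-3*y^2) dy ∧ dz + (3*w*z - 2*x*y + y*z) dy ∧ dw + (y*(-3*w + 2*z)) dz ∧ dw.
d(omega) = (x) dx ∧ dy ∧ dz + (2*x - y) dx ∧ dy ∧ dw + (3*w) dx ∧ dz ∧ dw + (-6*w - y + 2*z) dy ∧ dz ∧ dw

For a 2-form omega = sum_{i<j} g_{ij} dx_i ∧ dx_j, the exterior derivative is
  d(omega) = sum_{i<j} d(g_{ij}) ∧ dx_i ∧ dx_j = sum_{i<j, k} (∂g_{ij}/∂x_k) dx_k ∧ dx_i ∧ dx_j.
Expand each term, using dx_k ∧ dx_i ∧ dx_j = sgn(permutation) dx_{(a)} ∧ dx_{(b)} ∧ dx_{(c)} with (a < b < c) sorted:
  d(w*y + x*y + x*z) includes (∂/∂z)(w*y + x*y + x*z) dz = (x) dz, which multiplied by dx ∧ dy gives (x) dx ∧ dy ∧ dz
  d(w*y + x*y + x*z) includes (∂/∂w)(w*y + x*y + x*z) dw = (y) dw, which multiplied by dx ∧ dy gives (y) dx ∧ dy ∧ dw
  d(-3*w*z + 2*x^2 - 2*x*y) includes (∂/∂y)(-3*w*z + 2*x^2 - 2*x*y) dy = (-2*x) dy, which multiplied by dx ∧ dw gives (2*x) dx ∧ dy ∧ dw
  d(-3*w*z + 2*x^2 - 2*x*y) includes (∂/∂z)(-3*w*z + 2*x^2 - 2*x*y) dz = (-3*w) dz, which multiplied by dx ∧ dw gives (3*w) dx ∧ dz ∧ dw
  d(3*w*z - 2*x*y + y*z) includes (∂/∂x)(3*w*z - 2*x*y + y*z) dx = (-2*y) dx, which multiplied by dy ∧ dw gives (-2*y) dx ∧ dy ∧ dw
  d(3*w*z - 2*x*y + y*z) includes (∂/∂z)(3*w*z - 2*x*y + y*z) dz = (3*w + y) dz, which multiplied by dy ∧ dw gives (-3*w - y) dy ∧ dz ∧ dw
  d(y*(-3*w + 2*z)) includes (∂/∂y)(y*(-3*w + 2*z)) dy = (-3*w + 2*z) dy, which multiplied by dz ∧ dw gives (-3*w + 2*z) dy ∧ dz ∧ dw
Collecting like 3-forms: d(omega) = (x) dx ∧ dy ∧ dz + (2*x - y) dx ∧ dy ∧ dw + (3*w) dx ∧ dz ∧ dw + (-6*w - y + 2*z) dy ∧ dz ∧ dw.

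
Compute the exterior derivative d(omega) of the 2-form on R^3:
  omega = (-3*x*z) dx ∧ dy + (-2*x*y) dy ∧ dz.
d(omega) = (-3*x - 2*y) dx ∧ dy ∧ dz

For a 2-form omega = sum_{i<j} g_{ij} dx_i ∧ dx_j, the exterior derivative is
  d(omega) = sum_{i<j} d(g_{ij}) ∧ dx_i ∧ dx_j = sum_{i<j, k} (∂g_{ij}/∂x_k) dx_k ∧ dx_i ∧ dx_j.
Expand each term, using dx_k ∧ dx_i ∧ dx_j = sgn(permutation) dx_{(a)} ∧ dx_{(b)} ∧ dx_{(c)} with (a < b < c) sorted:
  d(-3*x*z) includes (∂/∂z)(-3*x*z) dz = (-3*x) dz, which multiplied by dx ∧ dy gives (-3*x) dx ∧ dy ∧ dz
  d(-2*x*y) includes (∂/∂x)(-2*x*y) dx = (-2*y) dx, which multiplied by dy ∧ dz gives (-2*y) dx ∧ dy ∧ dz
Collecting like 3-forms: d(omega) = (-3*x - 2*y) dx ∧ dy ∧ dz.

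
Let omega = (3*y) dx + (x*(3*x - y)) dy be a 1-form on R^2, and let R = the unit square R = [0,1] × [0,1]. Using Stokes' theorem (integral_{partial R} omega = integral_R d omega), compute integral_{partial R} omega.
integral_(partial R) omega = -1/2

Stokes: integral_partial_R omega = integral_R d omega with d omega = (∂Q/∂x - ∂P/∂y) dx ∧ dy.
  ∂Q/∂x = 6*x - y
  ∂P/∂y = 3
  integrand = ∂Q/∂x - ∂P/∂y = 6*x - y - 3.
Integrating over R: integral_0^1 integral_0^1 (6*x - y - 3) dx dy = -1/2.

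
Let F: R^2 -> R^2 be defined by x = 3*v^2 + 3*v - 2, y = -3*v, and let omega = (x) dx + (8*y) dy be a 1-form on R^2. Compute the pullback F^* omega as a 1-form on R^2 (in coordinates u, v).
F^* omega = (18*v^3 + 27*v^2 + 69*v - 6) dv

Using F^*(f dg) = (f ∘ F) d(g ∘ F), substitute each coordinate x_i by F_i(u, v) in f_i, and replace dx_i by d F_i = (∂F_i/∂u) du + (∂F_i/∂v) dv.
  For the x component: f_1(F) = 3*v^2 + 3*v - 2; d F_1 = (0) du + (6*v + 3) dv
  For the y component: f_2(F) = -24*v; d F_2 = (0) du + (-3) dv
Combining and collecting du, dv coefficients:
  coeff of du: 0
  coeff of dv: 18*v^3 + 27*v^2 + 69*v - 6
F^* omega = (18*v^3 + 27*v^2 + 69*v - 6) dv.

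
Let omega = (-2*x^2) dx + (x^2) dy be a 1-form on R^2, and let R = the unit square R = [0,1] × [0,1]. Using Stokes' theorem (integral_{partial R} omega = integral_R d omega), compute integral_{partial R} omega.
integral_(partial R) omega = 1

Stokes: integral_partial_R omega = integral_R d omega with d omega = (∂Q/∂x - ∂P/∂y) dx ∧ dy.
  ∂Q/∂x = 2*x
  ∂P/∂y = 0
  integrand = ∂Q/∂x - ∂P/∂y = 2*x.
Integrating over R: integral_0^1 integral_0^1 (2*x) dx dy = 1.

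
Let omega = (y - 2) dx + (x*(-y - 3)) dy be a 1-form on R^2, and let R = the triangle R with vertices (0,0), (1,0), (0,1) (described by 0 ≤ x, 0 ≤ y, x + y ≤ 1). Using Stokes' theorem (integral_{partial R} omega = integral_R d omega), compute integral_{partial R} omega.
integral_(partial R) omega = -13/6

Stokes: integral_partial_R omega = integral_R d omega with d omega = (∂Q/∂x - ∂P/∂y) dx ∧ dy.
  ∂Q/∂x = -y - 3
  ∂P/∂y = 1
  integrand = ∂Q/∂x - ∂P/∂y = -y - 4.
Integrating over R: integral_0^1 integral_0^{1-x} (-y - 4) dy dx = -13/6.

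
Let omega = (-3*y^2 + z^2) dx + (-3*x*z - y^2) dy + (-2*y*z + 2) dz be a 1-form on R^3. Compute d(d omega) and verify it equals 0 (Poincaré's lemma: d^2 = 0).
d(d omega) = 0

Step 1: d omega = sum_{i<j} (∂f_j/∂x_i - ∂f_i/∂x_j) dx_i ∧ dx_j:
  coeff of dx ∧ dy: 6*y - 3*z
  coeff of dx ∧ dz: -2*z
  coeff of dy ∧ dz: 3*x - 2*z
Step 2: Apply d again to each 2-form coefficient. The only possible 3-form in R^3 is dx ∧ dy ∧ dz, with coefficient
  ∂(coeff of dy∧dz)/∂x - ∂(coeff of dx∧dz)/∂y + ∂(coeff of dx∧dy)/∂z
  = ∂/∂x (3*x - 2*z) - ∂/∂y (-2*z) + ∂/∂z (6*y - 3*z).
Each of these terms simplifies to sums of mixed partials that cancel in pairs. The result is 0 (by equality of mixed partials for smooth functions — Schwarz / Clairaut).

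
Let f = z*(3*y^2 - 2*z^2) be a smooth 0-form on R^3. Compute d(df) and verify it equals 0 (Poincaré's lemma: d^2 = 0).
d(df) = 0

Step 1: df = sum_i (∂f/∂x_i) dx_i = (0) dx + (6*y*z) dy + (3*y^2 - 6*z^2) dz.
Step 2: Apply d again. Using the 1-form formula, the coefficient of dx ∧ dy in d(df) is ∂^2 f/∂x ∂y - ∂^2 f/∂y ∂x = (0) - (0) = 0 (equality of mixed partials for smooth f).
Similarly for dx ∧ dz and dy ∧ dz — all coefficients vanish. So d(df) = 0.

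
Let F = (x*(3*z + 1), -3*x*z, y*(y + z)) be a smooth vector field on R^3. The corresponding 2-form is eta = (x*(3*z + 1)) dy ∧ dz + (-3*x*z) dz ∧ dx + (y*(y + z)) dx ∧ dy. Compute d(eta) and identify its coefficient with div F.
d(eta) = (y + 3*z + 1) dx ∧ dy ∧ dz; div F = y + 3*z + 1

For a 2-form in R^3 of the form above, applying d gives a 3-form with coefficient ∂P/∂x + ∂Q/∂y + ∂R/∂z:
  ∂P/∂x = 3*z + 1
  ∂Q/∂y = 0
  ∂R/∂z = y
Sum = y + 3*z + 1, which is exactly div F.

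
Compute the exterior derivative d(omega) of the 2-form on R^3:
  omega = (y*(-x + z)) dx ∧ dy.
d(omega) = (y) dx ∧ dy ∧ dz

For a 2-form omega = sum_{i<j} g_{ij} dx_i ∧ dx_j, the exterior derivative is
  d(omega) = sum_{i<j} d(g_{ij}) ∧ dx_i ∧ dx_j = sum_{i<j, k} (∂g_{ij}/∂x_k) dx_k ∧ dx_i ∧ dx_j.
Expand each term, using dx_k ∧ dx_i ∧ dx_j = sgn(permutation) dx_{(a)} ∧ dx_{(b)} ∧ dx_{(c)} with (a < b < c) sorted:
  d(y*(-x + z)) includes (∂/∂z)(y*(-x + z)) dz = (y) dz, which multiplied by dx ∧ dy gives (y) dx ∧ dy ∧ dz
Collecting like 3-forms: d(omega) = (y) dx ∧ dy ∧ dz.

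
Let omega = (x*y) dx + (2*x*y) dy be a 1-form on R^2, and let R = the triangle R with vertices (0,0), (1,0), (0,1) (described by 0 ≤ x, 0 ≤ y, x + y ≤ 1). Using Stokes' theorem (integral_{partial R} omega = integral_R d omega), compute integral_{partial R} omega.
integral_(partial R) omega = 1/6

Stokes: integral_partial_R omega = integral_R d omega with d omega = (∂Q/∂x - ∂P/∂y) dx ∧ dy.
  ∂Q/∂x = 2*y
  ∂P/∂y = x
  integrand = ∂Q/∂x - ∂P/∂y = -x + 2*y.
Integrating over R: integral_0^1 integral_0^{1-x} (-x + 2*y) dy dx = 1/6.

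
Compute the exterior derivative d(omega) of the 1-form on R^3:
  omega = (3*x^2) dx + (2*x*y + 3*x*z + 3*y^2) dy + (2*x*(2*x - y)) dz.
d(omega) = (2*y + 3*z) dx ∧ dy + (8*x - 2*y) dx ∧ dz + (-5*x) dy ∧ dz

For a 1-form omega = sum_i f_i dx_i, the exterior derivative is
  d(omega) = sum_{i < j} (∂f_j/∂x_i - ∂f_i/∂x_j) dx_i ∧ dx_j.
  coefficient of dx ∧ dy: ∂f_2/∂x - ∂f_1/∂y = ∂(2*x*y + 3*x*z + 3*y^2)/∂x - ∂(3*x^2)/∂y = 2*y + 3*z
  coefficient of dx ∧ dz: ∂f_3/∂x - ∂f_1/∂z = ∂(2*x*(2*x - y))/∂x - ∂(3*x^2)/∂z = 8*x - 2*y
  coefficient of dy ∧ dz: ∂f_3/∂y - ∂f_2/∂z = ∂(2*x*(2*x - y))/∂y - ∂(2*x*y + 3*x*z + 3*y^2)/∂z = -5*x
Assembling: d(omega) = (2*y + 3*z) dx ∧ dy + (8*x - 2*y) dx ∧ dz + (-5*x) dy ∧ dz.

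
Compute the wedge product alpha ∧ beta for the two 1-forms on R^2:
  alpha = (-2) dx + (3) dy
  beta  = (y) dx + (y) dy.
alpha ∧ beta = (-5*y) dx ∧ dy

Distribute the wedge, using dx_i ∧ dx_j = -dx_j ∧ dx_i and dx_i ∧ dx_i = 0. For each pair (i, j) with i < j, the coefficient of dx_i ∧ dx_j in alpha ∧ beta is (alpha_i * beta_j - alpha_j * beta_i). Collecting: alpha ∧ beta = (-5*y) dx ∧ dy.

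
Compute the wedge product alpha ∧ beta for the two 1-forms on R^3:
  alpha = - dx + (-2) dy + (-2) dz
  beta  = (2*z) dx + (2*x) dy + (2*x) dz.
alpha ∧ beta = (-2*x + 4*z) dx ∧ dy + (-2*x + 4*z) dx ∧ dz

Distribute the wedge, using dx_i ∧ dx_j = -dx_j ∧ dx_i and dx_i ∧ dx_i = 0. For each pair (i, j) with i < j, the coefficient of dx_i ∧ dx_j in alpha ∧ beta is (alpha_i * beta_j - alpha_j * beta_i). Collecting: alpha ∧ beta = (-2*x + 4*z) dx ∧ dy + (-2*x + 4*z) dx ∧ dz.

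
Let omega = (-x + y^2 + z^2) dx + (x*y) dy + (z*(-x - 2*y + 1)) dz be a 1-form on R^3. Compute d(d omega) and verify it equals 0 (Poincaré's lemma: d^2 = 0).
d(d omega) = 0

Step 1: d omega = sum_{i<j} (∂f_j/∂x_i - ∂f_i/∂x_j) dx_i ∧ dx_j:
  coeff of dx ∧ dy: -y
  coeff of dx ∧ dz: -3*z
  coeff of dy ∧ dz: -2*z
Step 2: Apply d again to each 2-form coefficient. The only possible 3-form in R^3 is dx ∧ dy ∧ dz, with coefficient
  ∂(coeff of dy∧dz)/∂x - ∂(coeff of dx∧dz)/∂y + ∂(coeff of dx∧dy)/∂z
  = ∂/∂x (-2*z) - ∂/∂y (-3*z) + ∂/∂z (-y).
Each of these terms simplifies to sums of mixed partials that cancel in pairs. The result is 0 (by equality of mixed partials for smooth functions — Schwarz / Clairaut).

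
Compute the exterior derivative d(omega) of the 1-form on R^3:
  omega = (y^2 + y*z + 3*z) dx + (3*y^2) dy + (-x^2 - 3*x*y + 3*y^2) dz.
d(omega) = (-2*y - z) dx ∧ dy + (-2*x - 4*y - 3) dx ∧ dz + (-3*x + 6*y) dy ∧ dz

For a 1-form omega = sum_i f_i dx_i, the exterior derivative is
  d(omega) = sum_{i < j} (∂f_j/∂x_i - ∂f_i/∂x_j) dx_i ∧ dx_j.
  coefficient of dx ∧ dy: ∂f_2/∂x - ∂f_1/∂y = ∂(3*y^2)/∂x - ∂(y^2 + y*z + 3*z)/∂y = -2*y - z
  coefficient of dx ∧ dz: ∂f_3/∂x - ∂f_1/∂z = ∂(-x^2 - 3*x*y + 3*y^2)/∂x - ∂(y^2 + y*z + 3*z)/∂z = -2*x - 4*y - 3
  coefficient of dy ∧ dz: ∂f_3/∂y - ∂f_2/∂z = ∂(-x^2 - 3*x*y + 3*y^2)/∂y - ∂(3*y^2)/∂z = -3*x + 6*y
Assembling: d(omega) = (-2*y - z) dx ∧ dy + (-2*x - 4*y - 3) dx ∧ dz + (-3*x + 6*y) dy ∧ dz.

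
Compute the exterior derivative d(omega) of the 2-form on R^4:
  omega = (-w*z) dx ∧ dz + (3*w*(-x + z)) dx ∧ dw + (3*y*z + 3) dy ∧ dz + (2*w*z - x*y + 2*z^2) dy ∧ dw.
d(omega) = (-3*w - z) dx ∧ dz ∧ dw + (-y) dx ∧ dy ∧ dw + (-2*w - 4*z) dy ∧ dz ∧ dw

For a 2-form omega = sum_{i<j} g_{ij} dx_i ∧ dx_j, the exterior derivative is
  d(omega) = sum_{i<j} d(g_{ij}) ∧ dx_i ∧ dx_j = sum_{i<j, k} (∂g_{ij}/∂x_k) dx_k ∧ dx_i ∧ dx_j.
Expand each term, using dx_k ∧ dx_i ∧ dx_j = sgn(permutation) dx_{(a)} ∧ dx_{(b)} ∧ dx_{(c)} with (a < b < c) sorted:
  d(-w*z) includes (∂/∂w)(-w*z) dw = (-z) dw, which multiplied by dx ∧ dz gives (-z) dx ∧ dz ∧ dw
  d(3*w*(-x + z)) includes (∂/∂z)(3*w*(-x + z)) dz = (3*w) dz, which multiplied by dx ∧ dw gives (-3*w) dx ∧ dz ∧ dw
  d(2*w*z - x*y + 2*z^2) includes (∂/∂x)(2*w*z - x*y + 2*z^2) dx = (-y) dx, which multiplied by dy ∧ dw gives (-y) dx ∧ dy ∧ dw
  d(2*w*z - x*y + 2*z^2) includes (∂/∂z)(2*w*z - x*y + 2*z^2) dz = (2*w + 4*z) dz, which multiplied by dy ∧ dw gives (-2*w - 4*z) dy ∧ dz ∧ dw
Collecting like 3-forms: d(omega) = (-3*w - z) dx ∧ dz ∧ dw + (-y) dx ∧ dy ∧ dw + (-2*w - 4*z) dy ∧ dz ∧ dw.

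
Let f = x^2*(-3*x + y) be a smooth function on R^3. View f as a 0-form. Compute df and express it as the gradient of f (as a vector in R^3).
df = (x*(-9*x + 2*y)) dx + (x^2) dy + (0) dz; grad f = (x*(-9*x + 2*y), x^2, 0)

For a 0-form f, d f = (∂f/∂x) dx + (∂f/∂y) dy + (∂f/∂z) dz. The components of the vector representation are exactly the entries of grad f in Cartesian coordinates:
  ∂f/∂x = x*(-9*x + 2*y)
  ∂f/∂y = x^2
  ∂f/∂z = 0.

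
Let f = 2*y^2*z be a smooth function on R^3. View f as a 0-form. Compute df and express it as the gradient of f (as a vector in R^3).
df = (0) dx + (4*y*z) dy + (2*y^2) dz; grad f = (0, 4*y*z, 2*y^2)

For a 0-form f, d f = (∂f/∂x) dx + (∂f/∂y) dy + (∂f/∂z) dz. The components of the vector representation are exactly the entries of grad f in Cartesian coordinates:
  ∂f/∂x = 0
  ∂f/∂y = 4*y*z
  ∂f/∂z = 2*y^2.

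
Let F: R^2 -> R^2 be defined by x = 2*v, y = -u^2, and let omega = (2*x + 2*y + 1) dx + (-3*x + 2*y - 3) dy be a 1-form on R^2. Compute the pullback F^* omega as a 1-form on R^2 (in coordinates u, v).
F^* omega = (2*u*(2*u^2 + 6*v + 3)) du + (-4*u^2 + 8*v + 2) dv

Using F^*(f dg) = (f ∘ F) d(g ∘ F), substitute each coordinate x_i by F_i(u, v) in f_i, and replace dx_i by d F_i = (∂F_i/∂u) du + (∂F_i/∂v) dv.
  For the x component: f_1(F) = -2*u^2 + 4*v + 1; d F_1 = (0) du + (2) dv
  For the y component: f_2(F) = -2*u^2 - 6*v - 3; d F_2 = (-2*u) du + (0) dv
Combining and collecting du, dv coefficients:
  coeff of du: 2*u*(2*u^2 + 6*v + 3)
  coeff of dv: -4*u^2 + 8*v + 2
F^* omega = (2*u*(2*u^2 + 6*v + 3)) du + (-4*u^2 + 8*v + 2) dv.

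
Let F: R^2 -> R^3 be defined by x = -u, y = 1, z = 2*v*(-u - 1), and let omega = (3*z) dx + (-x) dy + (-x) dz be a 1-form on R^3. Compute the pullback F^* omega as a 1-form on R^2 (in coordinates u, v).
F^* omega = (2*v*(2*u + 3)) du + (2*u*(-u - 1)) dv

Using F^*(f dg) = (f ∘ F) d(g ∘ F), substitute each coordinate x_i by F_i(u, v) in f_i, and replace dx_i by d F_i = (∂F_i/∂u) du + (∂F_i/∂v) dv.
  For the x component: f_1(F) = 6*v*(-u - 1); d F_1 = (-1) du + (0) dv
  For the y component: f_2(F) = u; d F_2 = (0) du + (0) dv
  For the z component: f_3(F) = u; d F_3 = (-2*v) du + (-2*u - 2) dv
Combining and collecting du, dv coefficients:
  coeff of du: 2*v*(2*u + 3)
  coeff of dv: 2*u*(-u - 1)
F^* omega = (2*v*(2*u + 3)) du + (2*u*(-u - 1)) dv.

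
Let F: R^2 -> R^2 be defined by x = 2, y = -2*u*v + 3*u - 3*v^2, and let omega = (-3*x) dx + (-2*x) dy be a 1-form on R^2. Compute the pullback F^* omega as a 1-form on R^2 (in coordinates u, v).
F^* omega = (8*v - 12) du + (8*u + 24*v) dv

Using F^*(f dg) = (f ∘ F) d(g ∘ F), substitute each coordinate x_i by F_i(u, v) in f_i, and replace dx_i by d F_i = (∂F_i/∂u) du + (∂F_i/∂v) dv.
  For the x component: f_1(F) = -6; d F_1 = (0) du + (0) dv
  For the y component: f_2(F) = -4; d F_2 = (3 - 2*v) du + (-2*u - 6*v) dv
Combining and collecting du, dv coefficients:
  coeff of du: 8*v - 12
  coeff of dv: 8*u + 24*v
F^* omega = (8*v - 12) du + (8*u + 24*v) dv.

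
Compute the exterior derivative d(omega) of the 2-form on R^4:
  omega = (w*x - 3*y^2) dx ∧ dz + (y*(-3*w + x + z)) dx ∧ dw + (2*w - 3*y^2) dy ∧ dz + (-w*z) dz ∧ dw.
d(omega) = (6*y) dx ∧ dy ∧ dz + (x - y) dx ∧ dz ∧ dw + (3*w - x - z) dx ∧ dy ∧ dw + (2) dy ∧ dz ∧ dw

For a 2-form omega = sum_{i<j} g_{ij} dx_i ∧ dx_j, the exterior derivative is
  d(omega) = sum_{i<j} d(g_{ij}) ∧ dx_i ∧ dx_j = sum_{i<j, k} (∂g_{ij}/∂x_k) dx_k ∧ dx_i ∧ dx_j.
Expand each term, using dx_k ∧ dx_i ∧ dx_j = sgn(permutation) dx_{(a)} ∧ dx_{(b)} ∧ dx_{(c)} with (a < b < c) sorted:
  d(w*x - 3*y^2) includes (∂/∂y)(w*x - 3*y^2) dy = (-6*y) dy, which multiplied by dx ∧ dz gives (6*y) dx ∧ dy ∧ dz
  d(w*x - 3*y^2) includes (∂/∂w)(w*x - 3*y^2) dw = (x) dw, which multiplied by dx ∧ dz gives (x) dx ∧ dz ∧ dw
  d(y*(-3*w + x + z)) includes (∂/∂y)(y*(-3*w + x + z)) dy = (-3*w + x + z) dy, which multiplied by dx ∧ dw gives (3*w - x - z) dx ∧ dy ∧ dw
  d(y*(-3*w + x + z)) includes (∂/∂z)(y*(-3*w + x + z)) dz = (y) dz, which multiplied by dx ∧ dw gives (-y) dx ∧ dz ∧ dw
  d(2*w - 3*y^2) includes (∂/∂w)(2*w - 3*y^2) dw = (2) dw, which multiplied by dy ∧ dz gives (2) dy ∧ dz ∧ dw
Collecting like 3-forms: d(omega) = (6*y) dx ∧ dy ∧ dz + (x - y) dx ∧ dz ∧ dw + (3*w - x - z) dx ∧ dy ∧ dw + (2) dy ∧ dz ∧ dw.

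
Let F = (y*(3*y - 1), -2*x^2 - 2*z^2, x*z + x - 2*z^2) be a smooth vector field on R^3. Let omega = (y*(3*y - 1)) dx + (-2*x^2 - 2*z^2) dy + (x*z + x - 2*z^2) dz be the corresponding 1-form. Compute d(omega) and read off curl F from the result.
d(omega) = (4*z) dy ∧ dz + (-z - 1) dz ∧ dx + (-4*x - 6*y + 1) dx ∧ dy; curl F = (4*z, -z - 1, -4*x - 6*y + 1)

d omega = sum_{i<j} (∂f_j/∂x_i - ∂f_i/∂x_j) dx_i ∧ dx_j. Under the identification (dy ∧ dz, dz ∧ dx, dx ∧ dy) ↔ (e_x, e_y, e_z), the coefficients are exactly the components of curl F. Compute:
  ∂R/∂y - ∂Q/∂z = (0) - (-4*z) = 4*z
  ∂P/∂z - ∂R/∂x = (0) - (z + 1) = -z - 1
  ∂Q/∂x - ∂P/∂y = (-4*x) - (6*y - 1) = -4*x - 6*y + 1.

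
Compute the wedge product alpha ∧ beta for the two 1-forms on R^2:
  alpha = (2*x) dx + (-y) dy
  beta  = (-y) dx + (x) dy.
alpha ∧ beta = (2*x^2 - y^2) dx ∧ dy

Distribute the wedge, using dx_i ∧ dx_j = -dx_j ∧ dx_i and dx_i ∧ dx_i = 0. For each pair (i, j) with i < j, the coefficient of dx_i ∧ dx_j in alpha ∧ beta is (alpha_i * beta_j - alpha_j * beta_i). Collecting: alpha ∧ beta = (2*x^2 - y^2) dx ∧ dy.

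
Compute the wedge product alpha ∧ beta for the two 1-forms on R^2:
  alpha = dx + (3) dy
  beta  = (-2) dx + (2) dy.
alpha ∧ beta = (8) dx ∧ dy

Distribute the wedge, using dx_i ∧ dx_j = -dx_j ∧ dx_i and dx_i ∧ dx_i = 0. For each pair (i, j) with i < j, the coefficient of dx_i ∧ dx_j in alpha ∧ beta is (alpha_i * beta_j - alpha_j * beta_i). Collecting: alpha ∧ beta = (8) dx ∧ dy.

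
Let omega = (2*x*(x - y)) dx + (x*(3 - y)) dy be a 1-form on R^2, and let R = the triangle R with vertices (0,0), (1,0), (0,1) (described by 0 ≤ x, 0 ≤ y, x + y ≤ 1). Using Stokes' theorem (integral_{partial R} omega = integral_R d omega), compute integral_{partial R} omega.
integral_(partial R) omega = 5/3

Stokes: integral_partial_R omega = integral_R d omega with d omega = (∂Q/∂x - ∂P/∂y) dx ∧ dy.
  ∂Q/∂x = 3 - y
  ∂P/∂y = -2*x
  integrand = ∂Q/∂x - ∂P/∂y = 2*x - y + 3.
Integrating over R: integral_0^1 integral_0^{1-x} (2*x - y + 3) dy dx = 5/3.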